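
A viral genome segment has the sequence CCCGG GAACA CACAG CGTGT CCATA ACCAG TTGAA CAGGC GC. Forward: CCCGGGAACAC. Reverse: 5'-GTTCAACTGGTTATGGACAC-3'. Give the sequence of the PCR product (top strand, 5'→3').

5'-CCCGGGAACACACAGCGTGTCCATAACCAGTTGAAC-3'

The forward primer matches the template at positions 1–11.
Taking the reverse complement of GTTCAACTGGTTATGGACAC gives GTGTCCATAACCAGTTGAAC, found at positions 17–36 on the template; the primer anneals here to the top strand with its 3' end pointing upstream.
The product is the template from position 1 through 36 (36 bp).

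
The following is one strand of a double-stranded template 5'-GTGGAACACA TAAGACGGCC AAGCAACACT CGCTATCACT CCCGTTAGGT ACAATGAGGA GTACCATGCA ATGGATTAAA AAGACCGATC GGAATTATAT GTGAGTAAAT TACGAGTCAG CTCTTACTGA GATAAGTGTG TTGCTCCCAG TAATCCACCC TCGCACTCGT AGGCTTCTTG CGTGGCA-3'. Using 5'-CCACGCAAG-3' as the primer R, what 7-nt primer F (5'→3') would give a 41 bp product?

The reverse primer's reverse complement CTTGCGTGG matches the template at positions 177–185, so the product ends at position 185.
A 41 bp product then starts at position 185 − 41 + 1 = 145.
The forward primer is identical to the top strand there: TCCCAGT.

5'-TCCCAGT-3'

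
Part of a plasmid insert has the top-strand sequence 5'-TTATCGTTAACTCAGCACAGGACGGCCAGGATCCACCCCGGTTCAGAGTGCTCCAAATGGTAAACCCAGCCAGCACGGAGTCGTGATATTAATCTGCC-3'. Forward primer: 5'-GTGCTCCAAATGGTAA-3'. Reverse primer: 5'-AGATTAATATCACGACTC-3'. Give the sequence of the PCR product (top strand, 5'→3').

Scanning the template, GTGCTCCAAATGGTAA occurs at positions 48–63; this primer anneals to the bottom strand there with its 3' end pointing downstream.
The reverse primer's reverse complement is GAGTCGTGATATTAATCT, which matches the template at positions 78–95.
The product is the template from position 48 through 95 (48 bp).

5'-GTGCTCCAAATGGTAAACCCAGCCAGCACGGAGTCGTGATATTAATCT-3'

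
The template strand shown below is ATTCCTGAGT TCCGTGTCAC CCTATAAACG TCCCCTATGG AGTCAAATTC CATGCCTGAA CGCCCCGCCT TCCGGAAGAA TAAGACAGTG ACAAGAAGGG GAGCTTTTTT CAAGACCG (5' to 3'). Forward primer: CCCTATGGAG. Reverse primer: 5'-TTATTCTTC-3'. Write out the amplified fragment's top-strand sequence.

5'-CCCTATGGAGTCAAATTCCATGCCTGAACGCCCCGCCTTCCGGAAGAATAA-3'

Forward primer CCCTATGGAG is found on the top strand at positions 33–42.
Taking the reverse complement of TTATTCTTC gives GAAGAATAA, found at positions 75–83 on the template; the primer anneals here to the top strand with its 3' end pointing upstream.
The product is the template from position 33 through 83 (51 bp).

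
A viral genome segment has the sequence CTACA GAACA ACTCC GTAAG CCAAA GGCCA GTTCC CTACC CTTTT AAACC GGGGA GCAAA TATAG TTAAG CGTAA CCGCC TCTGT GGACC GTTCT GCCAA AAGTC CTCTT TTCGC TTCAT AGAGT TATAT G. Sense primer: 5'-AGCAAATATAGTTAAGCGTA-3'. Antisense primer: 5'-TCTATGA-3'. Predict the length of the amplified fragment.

69 bp

The forward primer matches the template at positions 55–74.
Taking the reverse complement of TCTATGA gives TCATAGA, found at positions 117–123 on the template; the primer anneals here to the top strand with its 3' end pointing upstream.
Product length = (reverse-primer end) − (forward-primer start) + 1 = 123 − 55 + 1 = 69 bp.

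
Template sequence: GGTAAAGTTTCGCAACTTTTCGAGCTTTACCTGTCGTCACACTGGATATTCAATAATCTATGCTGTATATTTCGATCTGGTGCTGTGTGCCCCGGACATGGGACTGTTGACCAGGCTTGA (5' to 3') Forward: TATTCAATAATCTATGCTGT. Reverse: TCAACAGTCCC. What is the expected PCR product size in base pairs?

Forward primer TATTCAATAATCTATGCTGT is found on the top strand at positions 47–66.
The reverse primer's reverse complement is GGGACTGTTGA, which matches the template at positions 100–110.
Product length = (reverse-primer end) − (forward-primer start) + 1 = 110 − 47 + 1 = 64 bp.

64 bp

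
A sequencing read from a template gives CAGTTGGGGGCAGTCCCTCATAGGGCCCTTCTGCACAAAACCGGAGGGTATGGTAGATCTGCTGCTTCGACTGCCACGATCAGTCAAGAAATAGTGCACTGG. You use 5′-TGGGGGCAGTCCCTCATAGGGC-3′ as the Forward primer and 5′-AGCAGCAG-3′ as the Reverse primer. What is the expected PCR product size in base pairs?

Forward primer TGGGGGCAGTCCCTCATAGGGC is found on the top strand at positions 5–26.
The reverse primer's reverse complement is CTGCTGCT, which matches the template at positions 59–66.
The product runs from position 5 to position 66, so its length is 66 − 5 + 1 = 62 bp.

62 bp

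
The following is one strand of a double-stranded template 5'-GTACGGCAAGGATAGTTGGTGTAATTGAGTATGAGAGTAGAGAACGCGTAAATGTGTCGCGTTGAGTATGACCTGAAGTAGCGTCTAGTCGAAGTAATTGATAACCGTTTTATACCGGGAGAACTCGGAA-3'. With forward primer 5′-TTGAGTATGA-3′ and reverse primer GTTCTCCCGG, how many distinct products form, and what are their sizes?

Two products: 100 bp, 63 bp

The forward primer TTGAGTATGA matches the top strand at positions 25–34, 62–71.
The reverse primer's reverse complement is CCGGGAGAAC, matching at positions 115–124.
Each forward site pairs with the reverse site to give a product ending at position 124: sizes 100, 63 bp.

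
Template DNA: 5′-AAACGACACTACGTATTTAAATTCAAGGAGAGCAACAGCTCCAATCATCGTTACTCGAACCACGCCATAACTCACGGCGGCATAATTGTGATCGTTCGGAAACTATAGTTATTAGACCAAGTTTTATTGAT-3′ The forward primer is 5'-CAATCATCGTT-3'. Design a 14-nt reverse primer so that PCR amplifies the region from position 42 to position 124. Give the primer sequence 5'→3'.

5'-AAACTTGGTCTAAT-3'

The product's 3' end on the top strand is position 124.
The reverse primer anneals to the top strand over positions 111–124, i.e. to ATTAGACCAAGTTT.
Its sequence written 5'→3' is the reverse complement: AAACTTGGTCTAAT.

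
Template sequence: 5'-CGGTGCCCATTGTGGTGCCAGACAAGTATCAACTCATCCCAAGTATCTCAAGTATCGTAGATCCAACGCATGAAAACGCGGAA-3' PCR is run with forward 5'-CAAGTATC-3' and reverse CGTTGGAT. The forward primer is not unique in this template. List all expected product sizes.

46 bp, 29 bp, 20 bp

The forward primer CAAGTATC matches the top strand at positions 23–30, 40–47, 49–56.
The reverse primer's reverse complement is ATCCAACG, matching at positions 61–68.
Each forward site pairs with the reverse site to give a product ending at position 68: sizes 46, 29, 20 bp.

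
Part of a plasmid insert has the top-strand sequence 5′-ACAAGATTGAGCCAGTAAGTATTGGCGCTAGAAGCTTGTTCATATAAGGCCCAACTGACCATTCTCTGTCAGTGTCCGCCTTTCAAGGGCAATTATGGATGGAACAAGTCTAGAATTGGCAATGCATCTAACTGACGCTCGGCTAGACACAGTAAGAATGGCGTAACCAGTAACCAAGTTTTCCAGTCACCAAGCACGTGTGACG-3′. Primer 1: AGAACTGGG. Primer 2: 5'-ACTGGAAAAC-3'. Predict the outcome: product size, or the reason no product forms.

Primer 1 (AGAACTGGG) does not match the top strand, and its reverse complement CCCAGTTCT does not match either.
With no annealing site for primer 1, no amplification occurs.

No product — primer 1 has no binding site in the template.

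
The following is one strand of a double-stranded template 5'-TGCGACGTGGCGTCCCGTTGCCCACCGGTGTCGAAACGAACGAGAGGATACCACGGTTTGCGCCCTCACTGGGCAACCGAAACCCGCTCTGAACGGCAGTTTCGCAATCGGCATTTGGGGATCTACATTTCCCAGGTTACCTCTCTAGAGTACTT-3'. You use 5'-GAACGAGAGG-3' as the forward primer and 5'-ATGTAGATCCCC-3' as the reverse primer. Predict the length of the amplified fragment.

Scanning the template, GAACGAGAGG occurs at positions 38–47; this primer anneals to the bottom strand there with its 3' end pointing downstream.
The reverse primer's reverse complement is GGGGATCTACAT, which matches the template at positions 117–128.
Product length = (reverse-primer end) − (forward-primer start) + 1 = 128 − 38 + 1 = 91 bp.

91 bp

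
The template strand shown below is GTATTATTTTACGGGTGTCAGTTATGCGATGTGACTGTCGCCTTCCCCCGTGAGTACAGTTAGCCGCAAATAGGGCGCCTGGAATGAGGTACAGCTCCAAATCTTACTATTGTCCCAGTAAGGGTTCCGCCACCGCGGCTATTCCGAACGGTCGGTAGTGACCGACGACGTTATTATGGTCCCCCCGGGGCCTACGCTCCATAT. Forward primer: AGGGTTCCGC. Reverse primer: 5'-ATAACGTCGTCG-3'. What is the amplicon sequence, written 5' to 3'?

Forward primer AGGGTTCCGC is found on the top strand at positions 121–130.
Taking the reverse complement of ATAACGTCGTCG gives CGACGACGTTAT, found at positions 163–174 on the template; the primer anneals here to the top strand with its 3' end pointing upstream.
The product is the template from position 121 through 174 (54 bp).

5'-AGGGTTCCGCCACCGCGGCTATTCCGAACGGTCGGTAGTGACCGACGACGTTAT-3'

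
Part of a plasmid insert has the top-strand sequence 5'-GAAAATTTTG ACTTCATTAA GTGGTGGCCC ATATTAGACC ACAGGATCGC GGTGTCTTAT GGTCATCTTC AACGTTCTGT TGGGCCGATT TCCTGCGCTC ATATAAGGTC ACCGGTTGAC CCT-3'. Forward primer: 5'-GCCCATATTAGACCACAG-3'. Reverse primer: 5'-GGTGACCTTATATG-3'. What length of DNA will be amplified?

87 bp

Scanning the template, GCCCATATTAGACCACAG occurs at positions 27–44; this primer anneals to the bottom strand there with its 3' end pointing downstream.
Taking the reverse complement of GGTGACCTTATATG gives CATATAAGGTCACC, found at positions 100–113 on the template; the primer anneals here to the top strand with its 3' end pointing upstream.
The product runs from position 27 to position 113, so its length is 113 − 27 + 1 = 87 bp.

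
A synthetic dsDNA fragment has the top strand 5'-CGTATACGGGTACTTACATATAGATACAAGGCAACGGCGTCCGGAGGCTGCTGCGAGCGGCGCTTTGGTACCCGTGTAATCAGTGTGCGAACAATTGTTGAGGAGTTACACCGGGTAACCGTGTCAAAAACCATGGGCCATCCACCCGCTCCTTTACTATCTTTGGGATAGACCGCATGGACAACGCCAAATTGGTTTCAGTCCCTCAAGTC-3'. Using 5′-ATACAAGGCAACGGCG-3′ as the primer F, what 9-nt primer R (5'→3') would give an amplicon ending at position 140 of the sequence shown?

The forward primer binds at positions 24–39; the product's 3' end on the top strand is position 140.
The reverse primer anneals to the top strand over positions 132–140, i.e. to CATGGGCCA.
Its sequence written 5'→3' is the reverse complement: TGGCCCATG.

5'-TGGCCCATG-3'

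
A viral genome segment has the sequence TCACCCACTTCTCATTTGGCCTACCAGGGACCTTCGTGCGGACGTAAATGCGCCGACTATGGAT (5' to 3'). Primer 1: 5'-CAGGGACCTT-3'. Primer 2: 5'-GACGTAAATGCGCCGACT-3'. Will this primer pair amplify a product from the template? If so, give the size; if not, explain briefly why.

No product — both primers anneal to the same strand and extend in the same direction.

Primer 1 (CAGGGACCTT) matches the top strand at positions 25–34 (3' end points downstream).
Primer 2 (GACGTAAATGCGCCGACT) also matches the top strand directly, at positions 41–58 — its reverse complement AGTCGGCGCATTTACGTC is not present.
Both primers anneal to the bottom strand with 3' ends pointing the same way, so neither can prime synthesis back toward the other.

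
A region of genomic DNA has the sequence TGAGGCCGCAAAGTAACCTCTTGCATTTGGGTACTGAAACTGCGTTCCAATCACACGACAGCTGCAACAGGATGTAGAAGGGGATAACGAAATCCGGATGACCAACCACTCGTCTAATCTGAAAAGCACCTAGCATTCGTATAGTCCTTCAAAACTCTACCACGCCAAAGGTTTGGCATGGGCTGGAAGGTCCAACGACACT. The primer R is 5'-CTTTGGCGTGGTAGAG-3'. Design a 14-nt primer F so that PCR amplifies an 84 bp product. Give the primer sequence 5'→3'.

The reverse primer's reverse complement CTCTACCACGCCAAAG matches the template at positions 155–170, so the product ends at position 170.
An 84 bp product then starts at position 170 − 84 + 1 = 87.
The forward primer is identical to the top strand there: ACGAAATCCGGATG.

5'-ACGAAATCCGGATG-3'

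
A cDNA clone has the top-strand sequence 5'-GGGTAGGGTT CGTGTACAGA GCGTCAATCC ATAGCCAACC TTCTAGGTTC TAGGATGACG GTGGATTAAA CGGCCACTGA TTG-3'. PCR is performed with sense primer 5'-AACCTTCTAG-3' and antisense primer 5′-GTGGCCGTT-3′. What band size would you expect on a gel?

41 bp

Scanning the template, AACCTTCTAG occurs at positions 37–46; this primer anneals to the bottom strand there with its 3' end pointing downstream.
The reverse primer's reverse complement is AACGGCCAC, which matches the template at positions 69–77.
Product length = (reverse-primer end) − (forward-primer start) + 1 = 77 − 37 + 1 = 41 bp.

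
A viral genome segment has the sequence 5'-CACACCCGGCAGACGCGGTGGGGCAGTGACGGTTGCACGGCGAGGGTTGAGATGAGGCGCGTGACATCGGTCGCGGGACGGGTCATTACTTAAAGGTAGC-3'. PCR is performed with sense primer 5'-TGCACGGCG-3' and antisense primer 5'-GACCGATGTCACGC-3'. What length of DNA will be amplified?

The forward primer matches the template at positions 34–42.
The reverse primer's reverse complement is GCGTGACATCGGTC, which matches the template at positions 59–72.
Product length = (reverse-primer end) − (forward-primer start) + 1 = 72 − 34 + 1 = 39 bp.

39 bp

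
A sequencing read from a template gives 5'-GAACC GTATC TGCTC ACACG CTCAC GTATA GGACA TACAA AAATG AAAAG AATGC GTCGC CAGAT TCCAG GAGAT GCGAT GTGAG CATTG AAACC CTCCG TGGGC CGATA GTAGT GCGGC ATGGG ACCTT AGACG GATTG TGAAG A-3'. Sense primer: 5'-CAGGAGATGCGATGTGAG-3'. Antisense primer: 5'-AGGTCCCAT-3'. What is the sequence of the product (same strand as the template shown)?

5'-CAGGAGATGCGATGTGAGCATTGAAACCCTCCGTGGGCCGATAGTAGTGCGGCATGGGACCT-3'

Forward primer CAGGAGATGCGATGTGAG is found on the top strand at positions 68–85.
The reverse primer's reverse complement is ATGGGACCT, which matches the template at positions 121–129.
The product is the template from position 68 through 129 (62 bp).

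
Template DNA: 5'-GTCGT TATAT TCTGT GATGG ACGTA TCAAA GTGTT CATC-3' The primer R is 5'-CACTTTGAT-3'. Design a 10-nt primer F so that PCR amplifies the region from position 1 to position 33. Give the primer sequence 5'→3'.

The reverse primer's reverse complement ATCAAAGTG matches the template at positions 25–33; the product starts at position 1.
The forward primer is identical to the top strand over positions 1–10: GTCGTTATAT.

5'-GTCGTTATAT-3'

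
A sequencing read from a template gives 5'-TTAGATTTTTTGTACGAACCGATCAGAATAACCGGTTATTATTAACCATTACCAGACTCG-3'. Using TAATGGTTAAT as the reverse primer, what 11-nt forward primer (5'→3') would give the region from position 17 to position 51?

The reverse primer's reverse complement ATTAACCATTA matches the template at positions 41–51; the product starts at position 17.
The forward primer is identical to the top strand over positions 17–27: AACCGATCAGA.

5'-AACCGATCAGA-3'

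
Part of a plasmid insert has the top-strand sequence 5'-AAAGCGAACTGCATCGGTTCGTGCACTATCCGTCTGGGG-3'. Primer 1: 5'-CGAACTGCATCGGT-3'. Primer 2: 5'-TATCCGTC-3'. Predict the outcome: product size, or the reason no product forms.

Primer 1 (CGAACTGCATCGGT) matches the top strand at positions 5–18 (3' end points downstream).
Primer 2 (TATCCGTC) also matches the top strand directly, at positions 27–34 — its reverse complement GACGGATA is not present.
Both primers anneal to the bottom strand with 3' ends pointing the same way, so neither can prime synthesis back toward the other.

No product — both primers anneal to the same strand and extend in the same direction.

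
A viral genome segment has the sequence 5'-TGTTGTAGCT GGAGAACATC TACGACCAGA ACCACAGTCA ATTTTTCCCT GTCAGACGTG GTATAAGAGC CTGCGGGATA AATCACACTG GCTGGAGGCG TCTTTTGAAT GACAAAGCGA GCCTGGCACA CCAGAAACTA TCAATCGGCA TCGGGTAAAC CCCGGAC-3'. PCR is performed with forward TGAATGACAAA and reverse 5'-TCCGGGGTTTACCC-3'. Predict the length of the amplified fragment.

Scanning the template, TGAATGACAAA occurs at positions 106–116; this primer anneals to the bottom strand there with its 3' end pointing downstream.
Taking the reverse complement of TCCGGGGTTTACCC gives GGGTAAACCCCGGA, found at positions 153–166 on the template; the primer anneals here to the top strand with its 3' end pointing upstream.
The product runs from position 106 to position 166, so its length is 166 − 106 + 1 = 61 bp.

61 bp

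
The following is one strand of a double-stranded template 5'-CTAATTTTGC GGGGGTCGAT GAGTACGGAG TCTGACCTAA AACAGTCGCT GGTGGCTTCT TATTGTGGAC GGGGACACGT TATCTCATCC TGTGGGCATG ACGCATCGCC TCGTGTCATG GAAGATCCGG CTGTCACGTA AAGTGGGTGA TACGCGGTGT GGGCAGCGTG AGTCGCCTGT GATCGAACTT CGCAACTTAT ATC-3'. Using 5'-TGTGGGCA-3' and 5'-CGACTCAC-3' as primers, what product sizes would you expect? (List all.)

85 bp, 18 bp

The forward primer TGTGGGCA matches the top strand at positions 91–98, 158–165.
The reverse primer's reverse complement is GTGAGTCG, matching at positions 168–175.
Each forward site pairs with the reverse site to give a product ending at position 175: sizes 85, 18 bp.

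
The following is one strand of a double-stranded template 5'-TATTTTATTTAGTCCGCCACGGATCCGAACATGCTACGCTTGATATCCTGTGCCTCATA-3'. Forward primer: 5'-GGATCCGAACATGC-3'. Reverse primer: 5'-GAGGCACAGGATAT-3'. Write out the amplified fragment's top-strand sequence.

Scanning the template, GGATCCGAACATGC occurs at positions 21–34; this primer anneals to the bottom strand there with its 3' end pointing downstream.
The reverse primer's reverse complement is ATATCCTGTGCCTC, which matches the template at positions 43–56.
The product is the template from position 21 through 56 (36 bp).

5'-GGATCCGAACATGCTACGCTTGATATCCTGTGCCTC-3'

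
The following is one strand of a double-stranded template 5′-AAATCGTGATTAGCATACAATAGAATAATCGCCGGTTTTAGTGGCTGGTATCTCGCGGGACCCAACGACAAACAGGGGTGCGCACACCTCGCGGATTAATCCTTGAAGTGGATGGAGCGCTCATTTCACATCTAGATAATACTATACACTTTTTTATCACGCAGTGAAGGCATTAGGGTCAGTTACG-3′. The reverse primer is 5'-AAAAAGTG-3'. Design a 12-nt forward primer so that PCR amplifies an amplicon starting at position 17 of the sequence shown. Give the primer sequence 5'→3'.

5'-ACAATAGAATAA-3'

The reverse primer's reverse complement CACTTTTT matches the template at positions 147–154; the product starts at position 17.
The forward primer is identical to the top strand over positions 17–28: ACAATAGAATAA.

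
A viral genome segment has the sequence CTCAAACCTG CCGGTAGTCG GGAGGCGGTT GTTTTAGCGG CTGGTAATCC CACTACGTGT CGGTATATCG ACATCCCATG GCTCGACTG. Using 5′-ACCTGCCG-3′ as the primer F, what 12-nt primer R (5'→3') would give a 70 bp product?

The forward primer binds at positions 6–13, so a 70 bp product ends at position 6 + 70 − 1 = 75.
The reverse primer anneals to the top strand over positions 64–75, i.e. to TATATCGACATC.
Its sequence written 5'→3' is the reverse complement: GATGTCGATATA.

5'-GATGTCGATATA-3'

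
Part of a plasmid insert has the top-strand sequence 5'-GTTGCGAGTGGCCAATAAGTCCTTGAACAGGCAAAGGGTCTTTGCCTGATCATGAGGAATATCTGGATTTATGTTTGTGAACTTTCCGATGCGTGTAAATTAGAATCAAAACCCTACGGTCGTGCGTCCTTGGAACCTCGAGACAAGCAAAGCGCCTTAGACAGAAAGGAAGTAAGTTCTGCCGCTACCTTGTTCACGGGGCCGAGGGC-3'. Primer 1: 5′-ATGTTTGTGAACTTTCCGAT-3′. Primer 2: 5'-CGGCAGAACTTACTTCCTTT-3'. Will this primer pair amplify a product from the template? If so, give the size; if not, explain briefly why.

Primer 1 (ATGTTTGTGAACTTTCCGAT) matches the top strand at positions 71–90; it acts as a forward primer.
Primer 2's reverse complement is AAAGGAAGTAAGTTCTGCCG, matching the top strand at positions 165–184; it acts as a reverse primer.
The 3' ends face each other across positions 71–184, giving a 114 bp product.

Yes — a 114 bp product.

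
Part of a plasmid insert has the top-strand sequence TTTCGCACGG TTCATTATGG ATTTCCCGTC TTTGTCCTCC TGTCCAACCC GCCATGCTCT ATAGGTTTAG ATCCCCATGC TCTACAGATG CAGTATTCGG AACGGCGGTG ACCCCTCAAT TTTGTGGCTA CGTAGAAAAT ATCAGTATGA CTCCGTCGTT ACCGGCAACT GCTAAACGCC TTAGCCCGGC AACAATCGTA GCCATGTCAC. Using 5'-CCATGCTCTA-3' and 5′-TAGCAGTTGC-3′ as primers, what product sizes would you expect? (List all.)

The forward primer CCATGCTCTA matches the top strand at positions 52–61, 75–84.
The reverse primer's reverse complement is GCAACTGCTA, matching at positions 165–174.
Each forward site pairs with the reverse site to give a product ending at position 174: sizes 123, 100 bp.

123 bp, 100 bp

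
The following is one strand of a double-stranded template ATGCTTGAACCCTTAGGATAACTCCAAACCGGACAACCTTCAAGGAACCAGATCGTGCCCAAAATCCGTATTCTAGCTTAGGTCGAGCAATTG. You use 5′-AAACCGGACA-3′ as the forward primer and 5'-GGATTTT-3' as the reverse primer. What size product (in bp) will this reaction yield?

Forward primer AAACCGGACA is found on the top strand at positions 26–35.
The reverse primer's reverse complement is AAAATCC, which matches the template at positions 61–67.
The product runs from position 26 to position 67, so its length is 67 − 26 + 1 = 42 bp.

42 bp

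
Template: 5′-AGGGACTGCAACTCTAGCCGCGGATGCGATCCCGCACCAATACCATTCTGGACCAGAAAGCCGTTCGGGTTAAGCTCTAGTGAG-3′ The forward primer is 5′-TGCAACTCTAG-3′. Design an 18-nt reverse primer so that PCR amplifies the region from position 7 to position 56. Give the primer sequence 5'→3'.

The product's 3' end on the top strand is position 56.
The reverse primer anneals to the top strand over positions 39–56, i.e. to AATACCATTCTGGACCAG.
Its sequence written 5'→3' is the reverse complement: CTGGTCCAGAATGGTATT.

5'-CTGGTCCAGAATGGTATT-3'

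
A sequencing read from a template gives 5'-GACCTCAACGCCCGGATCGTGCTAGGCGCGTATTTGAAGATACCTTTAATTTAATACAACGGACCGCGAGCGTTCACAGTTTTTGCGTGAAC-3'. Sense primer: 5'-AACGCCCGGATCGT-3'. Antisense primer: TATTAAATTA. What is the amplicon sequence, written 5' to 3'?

5'-AACGCCCGGATCGTGCTAGGCGCGTATTTGAAGATACCTTTAATTTAATA-3'

Forward primer AACGCCCGGATCGT is found on the top strand at positions 7–20.
Reverse complement of the reverse primer: TAATTTAATA. This occurs on the top strand at positions 47–56.
The product is the template from position 7 through 56 (50 bp).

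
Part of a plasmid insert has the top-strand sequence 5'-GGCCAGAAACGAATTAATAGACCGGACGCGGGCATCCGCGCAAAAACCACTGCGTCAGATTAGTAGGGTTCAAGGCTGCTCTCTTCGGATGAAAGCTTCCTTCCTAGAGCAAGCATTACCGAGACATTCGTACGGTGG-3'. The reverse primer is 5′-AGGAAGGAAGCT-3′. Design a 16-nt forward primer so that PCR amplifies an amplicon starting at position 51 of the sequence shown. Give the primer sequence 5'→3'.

5'-TGCGTCAGATTAGTAG-3'

The reverse primer's reverse complement AGCTTCCTTCCT matches the template at positions 94–105; the product starts at position 51.
The forward primer is identical to the top strand over positions 51–66: TGCGTCAGATTAGTAG.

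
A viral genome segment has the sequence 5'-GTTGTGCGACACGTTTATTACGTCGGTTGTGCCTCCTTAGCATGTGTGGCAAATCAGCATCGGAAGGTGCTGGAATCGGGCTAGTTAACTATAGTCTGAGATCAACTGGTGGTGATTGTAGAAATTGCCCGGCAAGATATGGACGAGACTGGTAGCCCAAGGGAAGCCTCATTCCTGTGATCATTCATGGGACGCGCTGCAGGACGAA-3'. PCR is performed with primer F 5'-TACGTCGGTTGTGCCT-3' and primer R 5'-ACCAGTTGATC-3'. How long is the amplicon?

Forward primer TACGTCGGTTGTGCCT is found on the top strand at positions 19–34.
The reverse primer's reverse complement is GATCAACTGGT, which matches the template at positions 100–110.
The product runs from position 19 to position 110, so its length is 110 − 19 + 1 = 92 bp.

92 bp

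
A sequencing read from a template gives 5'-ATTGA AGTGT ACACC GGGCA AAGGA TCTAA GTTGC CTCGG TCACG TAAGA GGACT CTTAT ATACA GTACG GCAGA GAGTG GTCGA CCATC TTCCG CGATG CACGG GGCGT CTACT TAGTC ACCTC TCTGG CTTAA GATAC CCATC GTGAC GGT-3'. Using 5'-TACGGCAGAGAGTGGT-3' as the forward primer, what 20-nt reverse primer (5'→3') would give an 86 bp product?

5'-CCGTCACGATGGGTATCTTA-3'

The forward primer binds at positions 67–82, so an 86 bp product ends at position 67 + 86 − 1 = 152.
The reverse primer anneals to the top strand over positions 133–152, i.e. to TAAGATACCCATCGTGACGG.
Its sequence written 5'→3' is the reverse complement: CCGTCACGATGGGTATCTTA.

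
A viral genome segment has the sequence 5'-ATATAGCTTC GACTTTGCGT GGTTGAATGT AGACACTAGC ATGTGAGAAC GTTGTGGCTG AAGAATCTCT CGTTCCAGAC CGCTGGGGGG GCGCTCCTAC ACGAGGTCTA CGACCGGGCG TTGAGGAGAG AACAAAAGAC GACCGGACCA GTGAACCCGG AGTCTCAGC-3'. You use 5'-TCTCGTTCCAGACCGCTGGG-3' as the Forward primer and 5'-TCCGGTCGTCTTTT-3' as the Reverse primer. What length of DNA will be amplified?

Scanning the template, TCTCGTTCCAGACCGCTGGG occurs at positions 68–87; this primer anneals to the bottom strand there with its 3' end pointing downstream.
Reverse complement of the reverse primer: AAAAGACGACCGGA. This occurs on the top strand at positions 134–147.
Product length = (reverse-primer end) − (forward-primer start) + 1 = 147 − 68 + 1 = 80 bp.

80 bp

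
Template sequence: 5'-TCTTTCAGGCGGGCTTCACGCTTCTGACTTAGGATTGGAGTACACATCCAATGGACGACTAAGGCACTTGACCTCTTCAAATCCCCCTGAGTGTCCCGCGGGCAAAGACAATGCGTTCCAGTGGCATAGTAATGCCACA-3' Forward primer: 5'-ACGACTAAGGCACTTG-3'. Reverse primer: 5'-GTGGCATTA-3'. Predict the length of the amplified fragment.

84 bp

Scanning the template, ACGACTAAGGCACTTG occurs at positions 55–70; this primer anneals to the bottom strand there with its 3' end pointing downstream.
The reverse primer's reverse complement is TAATGCCAC, which matches the template at positions 130–138.
Product length = (reverse-primer end) − (forward-primer start) + 1 = 138 − 55 + 1 = 84 bp.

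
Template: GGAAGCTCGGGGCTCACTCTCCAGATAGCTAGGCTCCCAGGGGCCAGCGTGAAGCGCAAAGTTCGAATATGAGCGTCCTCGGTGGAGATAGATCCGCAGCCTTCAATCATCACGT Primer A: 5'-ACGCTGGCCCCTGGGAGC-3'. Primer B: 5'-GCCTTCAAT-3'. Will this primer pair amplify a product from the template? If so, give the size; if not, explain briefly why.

No product — the primers' 3' ends point away from each other.

Primer A (ACGCTGGCCCCTGGGAGC) has reverse complement GCTCCCAGGGGCCAGCGT, which matches the top strand at positions 33–50; primer A anneals to the top strand there with its 3' end pointing upstream toward position 33.
Primer B (GCCTTCAAT) matches the top strand directly at positions 99–107; it anneals to the bottom strand with its 3' end pointing downstream toward position 107.
The 3' ends diverge (primer A extends toward position 1, primer B toward position 115), so the primers never converge on a shared product.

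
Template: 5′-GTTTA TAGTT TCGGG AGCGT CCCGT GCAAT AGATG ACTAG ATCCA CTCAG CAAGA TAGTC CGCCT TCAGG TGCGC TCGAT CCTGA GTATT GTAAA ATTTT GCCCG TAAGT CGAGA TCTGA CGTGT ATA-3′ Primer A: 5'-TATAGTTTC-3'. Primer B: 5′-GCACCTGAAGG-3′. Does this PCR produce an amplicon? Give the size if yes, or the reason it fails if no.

Primer A (TATAGTTTC) matches the top strand at positions 4–12; it acts as a forward primer.
Primer B's reverse complement is CCTTCAGGTGC, matching the top strand at positions 63–73; it acts as a reverse primer.
The 3' ends face each other across positions 4–73, giving a 70 bp product.

Yes — a 70 bp product.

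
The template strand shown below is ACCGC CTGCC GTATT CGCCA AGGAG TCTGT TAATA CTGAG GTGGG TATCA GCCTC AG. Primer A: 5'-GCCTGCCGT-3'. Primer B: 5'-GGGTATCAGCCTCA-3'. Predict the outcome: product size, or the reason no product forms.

Primer A (GCCTGCCGT) matches the top strand at positions 4–12 (3' end points downstream).
Primer B (GGGTATCAGCCTCA) also matches the top strand directly, at positions 43–56 — its reverse complement TGAGGCTGATACCC is not present.
Both primers anneal to the bottom strand with 3' ends pointing the same way, so neither can prime synthesis back toward the other.

No product — both primers anneal to the same strand and extend in the same direction.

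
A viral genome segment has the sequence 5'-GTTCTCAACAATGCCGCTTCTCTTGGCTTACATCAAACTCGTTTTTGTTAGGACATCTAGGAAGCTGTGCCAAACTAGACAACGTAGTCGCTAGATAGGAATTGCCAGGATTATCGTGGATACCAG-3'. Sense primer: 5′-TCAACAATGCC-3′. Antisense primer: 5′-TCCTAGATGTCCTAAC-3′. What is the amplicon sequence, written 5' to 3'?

The forward primer matches the template at positions 5–15.
Taking the reverse complement of TCCTAGATGTCCTAAC gives GTTAGGACATCTAGGA, found at positions 47–62 on the template; the primer anneals here to the top strand with its 3' end pointing upstream.
The product is the template from position 5 through 62 (58 bp).

5'-TCAACAATGCCGCTTCTCTTGGCTTACATCAAACTCGTTTTTGTTAGGACATCTAGGA-3'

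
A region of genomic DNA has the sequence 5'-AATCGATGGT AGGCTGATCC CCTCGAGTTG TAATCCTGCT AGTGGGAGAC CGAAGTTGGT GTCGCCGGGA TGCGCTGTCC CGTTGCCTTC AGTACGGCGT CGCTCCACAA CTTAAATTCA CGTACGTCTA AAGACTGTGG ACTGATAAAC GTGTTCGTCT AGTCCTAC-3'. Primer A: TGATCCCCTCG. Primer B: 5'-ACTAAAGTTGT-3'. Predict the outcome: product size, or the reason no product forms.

Primer B (ACTAAAGTTGT) does not match the top strand, and its reverse complement ACAACTTTAGT does not match either.
With no annealing site for primer B, no amplification occurs.

No product — primer B has no binding site in the template.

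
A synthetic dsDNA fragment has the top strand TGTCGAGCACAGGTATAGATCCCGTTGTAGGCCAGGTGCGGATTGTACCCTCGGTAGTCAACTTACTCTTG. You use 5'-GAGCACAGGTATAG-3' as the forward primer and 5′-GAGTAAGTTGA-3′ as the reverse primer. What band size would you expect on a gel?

64 bp

The forward primer matches the template at positions 5–18.
Reverse complement of the reverse primer: TCAACTTACTC. This occurs on the top strand at positions 58–68.
Product length = (reverse-primer end) − (forward-primer start) + 1 = 68 − 5 + 1 = 64 bp.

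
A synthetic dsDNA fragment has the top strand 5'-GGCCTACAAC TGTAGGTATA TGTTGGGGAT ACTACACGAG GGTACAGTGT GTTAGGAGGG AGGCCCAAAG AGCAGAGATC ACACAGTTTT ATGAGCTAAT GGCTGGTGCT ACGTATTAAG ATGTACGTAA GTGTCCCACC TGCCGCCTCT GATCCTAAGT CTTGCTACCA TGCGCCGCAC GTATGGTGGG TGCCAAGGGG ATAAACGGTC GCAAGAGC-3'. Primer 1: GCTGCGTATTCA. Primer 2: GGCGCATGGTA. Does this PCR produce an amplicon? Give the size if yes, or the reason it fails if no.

No product — primer 1 has no binding site in the template.

Primer 1 (GCTGCGTATTCA) does not match the top strand, and its reverse complement TGAATACGCAGC does not match either.
With no annealing site for primer 1, no amplification occurs.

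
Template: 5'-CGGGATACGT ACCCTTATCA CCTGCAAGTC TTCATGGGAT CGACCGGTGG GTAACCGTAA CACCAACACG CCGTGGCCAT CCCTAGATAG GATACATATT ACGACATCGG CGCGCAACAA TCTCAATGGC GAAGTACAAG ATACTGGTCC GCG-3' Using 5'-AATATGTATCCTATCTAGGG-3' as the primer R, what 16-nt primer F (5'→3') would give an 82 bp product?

5'-CACCTGCAAGTCTTCA-3'

The reverse primer's reverse complement CCCTAGATAGGATACATATT matches the template at positions 81–100, so the product ends at position 100.
An 82 bp product then starts at position 100 − 82 + 1 = 19.
The forward primer is identical to the top strand there: CACCTGCAAGTCTTCA.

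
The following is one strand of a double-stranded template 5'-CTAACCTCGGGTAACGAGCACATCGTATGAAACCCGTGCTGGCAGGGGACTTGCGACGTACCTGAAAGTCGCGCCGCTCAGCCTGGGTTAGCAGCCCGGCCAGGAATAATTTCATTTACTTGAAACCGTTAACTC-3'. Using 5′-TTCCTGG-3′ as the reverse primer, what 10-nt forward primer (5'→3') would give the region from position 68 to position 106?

5'-GTCGCGCCGC-3'

The reverse primer's reverse complement CCAGGAA matches the template at positions 100–106; the product starts at position 68.
The forward primer is identical to the top strand over positions 68–77: GTCGCGCCGC.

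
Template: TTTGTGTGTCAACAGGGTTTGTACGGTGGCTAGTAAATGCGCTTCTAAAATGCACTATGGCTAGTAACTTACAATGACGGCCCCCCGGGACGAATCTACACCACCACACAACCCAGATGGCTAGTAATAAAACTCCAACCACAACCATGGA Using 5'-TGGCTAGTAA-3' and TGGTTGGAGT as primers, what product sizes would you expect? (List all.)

The forward primer TGGCTAGTAA matches the top strand at positions 27–36, 58–67, 118–127.
The reverse primer's reverse complement is ACTCCAACCA, matching at positions 132–141.
Each forward site pairs with the reverse site to give a product ending at position 141: sizes 115, 84, 24 bp.

115 bp, 84 bp, 24 bp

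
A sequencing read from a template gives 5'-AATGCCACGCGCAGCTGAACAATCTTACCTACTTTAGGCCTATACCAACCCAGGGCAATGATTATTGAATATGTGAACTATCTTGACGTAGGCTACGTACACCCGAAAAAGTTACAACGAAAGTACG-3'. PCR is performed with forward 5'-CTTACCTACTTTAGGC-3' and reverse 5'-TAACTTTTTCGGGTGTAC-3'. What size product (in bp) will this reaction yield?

Forward primer CTTACCTACTTTAGGC is found on the top strand at positions 24–39.
Taking the reverse complement of TAACTTTTTCGGGTGTAC gives GTACACCCGAAAAAGTTA, found at positions 97–114 on the template; the primer anneals here to the top strand with its 3' end pointing upstream.
Amplicon spans positions 24–114: 91 bp.

91 bp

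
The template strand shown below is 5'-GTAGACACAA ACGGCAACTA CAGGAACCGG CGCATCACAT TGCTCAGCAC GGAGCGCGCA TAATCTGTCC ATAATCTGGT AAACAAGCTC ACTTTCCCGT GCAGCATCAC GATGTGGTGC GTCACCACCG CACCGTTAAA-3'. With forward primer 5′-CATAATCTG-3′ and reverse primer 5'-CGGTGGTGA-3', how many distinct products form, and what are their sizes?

Two products: 72 bp, 61 bp

The forward primer CATAATCTG matches the top strand at positions 59–67, 70–78.
The reverse primer's reverse complement is TCACCACCG, matching at positions 122–130.
Each forward site pairs with the reverse site to give a product ending at position 130: sizes 72, 61 bp.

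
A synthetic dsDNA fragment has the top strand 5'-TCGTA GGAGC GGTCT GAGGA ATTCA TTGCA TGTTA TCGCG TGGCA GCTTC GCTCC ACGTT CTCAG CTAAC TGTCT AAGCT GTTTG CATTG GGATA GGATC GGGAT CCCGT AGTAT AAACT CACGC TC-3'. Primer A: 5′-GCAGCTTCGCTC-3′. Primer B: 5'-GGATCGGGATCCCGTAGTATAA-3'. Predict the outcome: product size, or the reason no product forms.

No product — both primers anneal to the same strand and extend in the same direction.

Primer A (GCAGCTTCGCTC) matches the top strand at positions 43–54 (3' end points downstream).
Primer B (GGATCGGGATCCCGTAGTATAA) also matches the top strand directly, at positions 96–117 — its reverse complement TTATACTACGGGATCCCGATCC is not present.
Both primers anneal to the bottom strand with 3' ends pointing the same way, so neither can prime synthesis back toward the other.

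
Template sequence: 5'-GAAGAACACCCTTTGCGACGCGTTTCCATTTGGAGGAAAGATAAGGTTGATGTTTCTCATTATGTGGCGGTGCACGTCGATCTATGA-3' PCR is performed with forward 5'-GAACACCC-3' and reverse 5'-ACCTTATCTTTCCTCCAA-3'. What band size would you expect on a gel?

44 bp

Forward primer GAACACCC is found on the top strand at positions 4–11.
Reverse complement of the reverse primer: TTGGAGGAAAGATAAGGT. This occurs on the top strand at positions 30–47.
Amplicon spans positions 4–47: 44 bp.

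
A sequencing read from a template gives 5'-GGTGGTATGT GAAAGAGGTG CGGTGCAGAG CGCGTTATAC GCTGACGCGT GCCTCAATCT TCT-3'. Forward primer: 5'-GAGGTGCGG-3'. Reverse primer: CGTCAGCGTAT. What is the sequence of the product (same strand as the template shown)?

5'-GAGGTGCGGTGCAGAGCGCGTTATACGCTGACG-3'

Scanning the template, GAGGTGCGG occurs at positions 15–23; this primer anneals to the bottom strand there with its 3' end pointing downstream.
Reverse complement of the reverse primer: ATACGCTGACG. This occurs on the top strand at positions 37–47.
The product is the template from position 15 through 47 (33 bp).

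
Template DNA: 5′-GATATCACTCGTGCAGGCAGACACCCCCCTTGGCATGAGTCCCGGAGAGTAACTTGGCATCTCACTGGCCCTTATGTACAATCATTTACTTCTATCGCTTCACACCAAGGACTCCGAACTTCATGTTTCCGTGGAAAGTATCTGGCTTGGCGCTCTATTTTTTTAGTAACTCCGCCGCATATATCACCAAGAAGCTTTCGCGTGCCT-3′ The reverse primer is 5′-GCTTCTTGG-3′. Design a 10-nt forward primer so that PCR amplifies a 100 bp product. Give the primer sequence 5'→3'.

The reverse primer's reverse complement CCAAGAAGC matches the template at positions 187–195, so the product ends at position 195.
A 100 bp product then starts at position 195 − 100 + 1 = 96.
The forward primer is identical to the top strand there: CGCTTCACAC.

5'-CGCTTCACAC-3'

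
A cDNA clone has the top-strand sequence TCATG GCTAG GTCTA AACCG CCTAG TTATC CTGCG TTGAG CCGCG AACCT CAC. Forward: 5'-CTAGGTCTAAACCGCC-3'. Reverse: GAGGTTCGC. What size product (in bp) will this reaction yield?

The forward primer matches the template at positions 7–22.
The reverse primer's reverse complement is GCGAACCTC, which matches the template at positions 43–51.
Product length = (reverse-primer end) − (forward-primer start) + 1 = 51 − 7 + 1 = 45 bp.

45 bp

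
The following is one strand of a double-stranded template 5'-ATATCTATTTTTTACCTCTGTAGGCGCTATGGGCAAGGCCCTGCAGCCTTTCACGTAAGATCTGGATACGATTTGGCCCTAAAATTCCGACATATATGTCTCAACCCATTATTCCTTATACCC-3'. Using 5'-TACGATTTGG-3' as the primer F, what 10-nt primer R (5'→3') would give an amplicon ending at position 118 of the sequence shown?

5'-TAAGGAATAA-3'

The forward primer binds at positions 67–76; the product's 3' end on the top strand is position 118.
The reverse primer anneals to the top strand over positions 109–118, i.e. to TTATTCCTTA.
Its sequence written 5'→3' is the reverse complement: TAAGGAATAA.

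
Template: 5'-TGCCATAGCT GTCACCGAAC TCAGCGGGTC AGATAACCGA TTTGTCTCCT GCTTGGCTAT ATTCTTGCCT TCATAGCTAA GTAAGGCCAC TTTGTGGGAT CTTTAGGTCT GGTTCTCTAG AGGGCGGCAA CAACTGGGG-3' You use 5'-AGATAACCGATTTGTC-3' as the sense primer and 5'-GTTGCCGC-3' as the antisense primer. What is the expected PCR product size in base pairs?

Forward primer AGATAACCGATTTGTC is found on the top strand at positions 31–46.
Reverse complement of the reverse primer: GCGGCAAC. This occurs on the top strand at positions 124–131.
The product runs from position 31 to position 131, so its length is 131 − 31 + 1 = 101 bp.

101 bp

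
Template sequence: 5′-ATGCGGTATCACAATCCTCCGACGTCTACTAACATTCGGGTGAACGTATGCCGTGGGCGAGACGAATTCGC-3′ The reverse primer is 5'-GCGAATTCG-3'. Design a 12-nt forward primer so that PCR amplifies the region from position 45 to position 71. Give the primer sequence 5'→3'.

The reverse primer's reverse complement CGAATTCGC matches the template at positions 63–71; the product starts at position 45.
The forward primer is identical to the top strand over positions 45–56: CGTATGCCGTGG.

5'-CGTATGCCGTGG-3'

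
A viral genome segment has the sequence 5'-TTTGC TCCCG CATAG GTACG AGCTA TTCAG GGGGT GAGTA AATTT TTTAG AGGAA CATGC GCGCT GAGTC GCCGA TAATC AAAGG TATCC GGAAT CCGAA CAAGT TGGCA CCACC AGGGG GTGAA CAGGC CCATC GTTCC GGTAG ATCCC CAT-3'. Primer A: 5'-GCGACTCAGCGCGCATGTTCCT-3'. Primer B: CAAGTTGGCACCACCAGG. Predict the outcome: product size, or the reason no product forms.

Primer A (GCGACTCAGCGCGCATGTTCCT) has reverse complement AGGAACATGCGCGCTGAGTCGC, which matches the top strand at positions 51–72; primer A anneals to the top strand there with its 3' end pointing upstream toward position 51.
Primer B (CAAGTTGGCACCACCAGG) matches the top strand directly at positions 101–118; it anneals to the bottom strand with its 3' end pointing downstream toward position 118.
The 3' ends diverge (primer A extends toward position 1, primer B toward position 153), so the primers never converge on a shared product.

No product — the primers' 3' ends point away from each other.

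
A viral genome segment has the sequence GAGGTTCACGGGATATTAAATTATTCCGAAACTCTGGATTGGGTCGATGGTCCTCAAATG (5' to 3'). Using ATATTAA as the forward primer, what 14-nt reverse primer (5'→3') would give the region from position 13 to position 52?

The product's 3' end on the top strand is position 52.
The reverse primer anneals to the top strand over positions 39–52, i.e. to TTGGGTCGATGGTC.
Its sequence written 5'→3' is the reverse complement: GACCATCGACCCAA.

5'-GACCATCGACCCAA-3'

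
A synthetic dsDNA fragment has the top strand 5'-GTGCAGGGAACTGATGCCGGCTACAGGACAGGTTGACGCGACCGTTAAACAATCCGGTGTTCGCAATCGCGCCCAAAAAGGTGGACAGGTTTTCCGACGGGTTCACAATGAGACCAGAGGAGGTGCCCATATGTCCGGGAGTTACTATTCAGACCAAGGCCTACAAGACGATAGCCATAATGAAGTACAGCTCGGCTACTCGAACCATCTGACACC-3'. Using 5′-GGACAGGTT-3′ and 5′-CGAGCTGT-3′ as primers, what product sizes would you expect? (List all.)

169 bp, 112 bp

The forward primer GGACAGGTT matches the top strand at positions 26–34, 83–91.
The reverse primer's reverse complement is ACAGCTCG, matching at positions 187–194.
Each forward site pairs with the reverse site to give a product ending at position 194: sizes 169, 112 bp.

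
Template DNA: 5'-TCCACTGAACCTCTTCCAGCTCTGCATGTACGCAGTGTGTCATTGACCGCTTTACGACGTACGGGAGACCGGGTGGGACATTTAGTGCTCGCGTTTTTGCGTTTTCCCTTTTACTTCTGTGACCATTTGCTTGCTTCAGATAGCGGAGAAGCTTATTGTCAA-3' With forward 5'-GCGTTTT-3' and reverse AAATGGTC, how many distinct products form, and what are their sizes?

Two products: 38 bp, 30 bp

The forward primer GCGTTTT matches the top strand at positions 91–97, 99–105.
The reverse primer's reverse complement is GACCATTT, matching at positions 121–128.
Each forward site pairs with the reverse site to give a product ending at position 128: sizes 38, 30 bp.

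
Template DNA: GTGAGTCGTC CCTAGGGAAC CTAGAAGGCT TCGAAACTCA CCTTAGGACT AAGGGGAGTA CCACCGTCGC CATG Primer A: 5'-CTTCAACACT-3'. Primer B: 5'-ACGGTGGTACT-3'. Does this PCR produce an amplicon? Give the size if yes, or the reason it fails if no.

No product — primer A has no binding site in the template.

Primer A (CTTCAACACT) does not match the top strand, and its reverse complement AGTGTTGAAG does not match either.
With no annealing site for primer A, no amplification occurs.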